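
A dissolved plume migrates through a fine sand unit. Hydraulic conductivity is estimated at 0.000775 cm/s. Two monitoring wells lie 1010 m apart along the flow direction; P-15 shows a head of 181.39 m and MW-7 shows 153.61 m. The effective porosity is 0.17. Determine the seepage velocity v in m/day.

Convert K: 0.000775 cm/s × 864 = 0.6696 m/day.
Hydraulic gradient i = (181.39 − 153.61) / 1010 = 27.78 / 1010 = 0.02750.
Darcy flux q = K · i = 0.6696 × 0.02750 = 0.01842 m/day.
Seepage velocity v = q / n_e = 0.01842 / 0.17 = 0.1083 m/day.

0.108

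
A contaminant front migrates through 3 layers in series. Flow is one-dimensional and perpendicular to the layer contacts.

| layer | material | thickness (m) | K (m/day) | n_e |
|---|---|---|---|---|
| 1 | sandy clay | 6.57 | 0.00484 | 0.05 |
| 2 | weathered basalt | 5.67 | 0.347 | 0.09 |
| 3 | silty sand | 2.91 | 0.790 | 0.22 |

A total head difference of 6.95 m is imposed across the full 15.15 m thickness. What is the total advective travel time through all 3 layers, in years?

0.803

With flow normal to the layers, continuity requires the same specific discharge q through every layer.
Σ(b_i/K_i) = 6.57/0.00484 + 5.67/0.347 + 2.91/0.790 = 1377 d.
q = Δh / Σ(b_i/K_i) = 6.95 / 1377 = 0.005046 m/day.
In each layer the seepage velocity is v_i = q/n_i, so the layer transit time is t_i = b_i·n_i / q:
  layer 1 (sandy clay): t_1 = 6.57 × 0.05 / 0.005046 = 65.11 d
  layer 2 (weathered basalt): t_2 = 5.67 × 0.09 / 0.005046 = 101.1 d
  layer 3 (silty sand): t_3 = 2.91 × 0.22 / 0.005046 = 126.9 d
Total t = Σ t_i = 293.1 days = 0.8026 years.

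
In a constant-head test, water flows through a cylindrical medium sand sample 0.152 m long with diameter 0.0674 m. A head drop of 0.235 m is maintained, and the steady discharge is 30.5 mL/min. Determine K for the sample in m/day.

Cross-sectional area A = π·(d/2)² = π × (0.0674/2)² = 0.003568 m².
Convert discharge: 30.5 mL/min = 5.083e-07 m³/s.
Darcy's law rearranged: K = Q·L / (A·Δh) = 5.083e-07 × 0.152 / (0.003568 × 0.235) = 9.215e-05 m/s = 7.962 m/day.

7.96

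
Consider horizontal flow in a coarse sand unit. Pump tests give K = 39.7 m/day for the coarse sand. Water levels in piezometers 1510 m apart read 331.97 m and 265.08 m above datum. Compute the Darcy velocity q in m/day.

1.76

Hydraulic gradient i = (331.97 − 265.08) / 1510 = 66.89 / 1510 = 0.04430.
Specific discharge q = K · i = 39.70 × 0.04430 = 1.759 m/day.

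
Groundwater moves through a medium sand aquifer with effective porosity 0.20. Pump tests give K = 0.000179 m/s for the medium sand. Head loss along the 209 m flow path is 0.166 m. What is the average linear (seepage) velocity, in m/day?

0.0614

Convert K: 0.000179 m/s × 86400 = 15.47 m/day.
Hydraulic gradient i = Δh / L = 0.166 / 209 = 0.0007943.
Darcy flux q = K · i = 15.47 × 0.0007943 = 0.01228 m/day.
Seepage velocity v = q / n_e = 0.01228 / 0.20 = 0.06142 m/day.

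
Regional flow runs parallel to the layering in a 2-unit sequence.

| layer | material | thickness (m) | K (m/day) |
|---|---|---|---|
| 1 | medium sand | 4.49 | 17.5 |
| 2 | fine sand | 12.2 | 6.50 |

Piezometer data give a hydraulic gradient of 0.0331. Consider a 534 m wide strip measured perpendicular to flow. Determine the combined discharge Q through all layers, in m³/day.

Flow is parallel to layering, so each bed carries its own Darcy discharge and the transmissivities add.
Σ(K_i·b_i) = 17.5×4.49 + 6.50×12.2 = 157.9 m²/day.
Hydraulic gradient i = 0.0331.
Q = Σ(K_i·b_i) · W · i = 157.9 × 534 × 0.03310 = 2791 m³/day.

2790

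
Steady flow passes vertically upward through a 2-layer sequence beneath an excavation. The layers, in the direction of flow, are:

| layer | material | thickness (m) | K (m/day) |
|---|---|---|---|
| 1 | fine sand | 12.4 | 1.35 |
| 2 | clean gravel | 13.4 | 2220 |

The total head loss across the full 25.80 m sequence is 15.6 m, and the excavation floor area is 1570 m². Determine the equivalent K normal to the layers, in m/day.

Flow is perpendicular to layering, so the layers act in series and the equivalent K is the thickness-weighted harmonic mean.
Total thickness L = 12.4 + 13.4 = 25.80 m.
Σ(b_i/K_i) = 12.4/1.35 + 13.4/2220 = 9.191 d.
K_eq = L / Σ(b_i/K_i) = 25.80 / 9.191 = 2.807 m/day.

2.81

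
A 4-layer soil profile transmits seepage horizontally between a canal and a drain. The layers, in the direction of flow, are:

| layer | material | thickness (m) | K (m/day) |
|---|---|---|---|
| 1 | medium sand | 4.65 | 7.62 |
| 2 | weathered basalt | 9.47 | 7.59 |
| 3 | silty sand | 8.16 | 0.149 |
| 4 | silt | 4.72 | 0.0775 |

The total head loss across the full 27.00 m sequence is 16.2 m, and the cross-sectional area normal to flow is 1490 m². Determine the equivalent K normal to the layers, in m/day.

Flow is perpendicular to layering, so the layers act in series and the equivalent K is the thickness-weighted harmonic mean.
Total thickness L = 4.65 + 9.47 + 8.16 + 4.72 = 27.00 m.
Σ(b_i/K_i) = 4.65/7.62 + 9.47/7.59 + 8.16/0.149 + 4.72/0.0775 = 117.5 d.
K_eq = L / Σ(b_i/K_i) = 27.00 / 117.5 = 0.2297 m/day.

0.230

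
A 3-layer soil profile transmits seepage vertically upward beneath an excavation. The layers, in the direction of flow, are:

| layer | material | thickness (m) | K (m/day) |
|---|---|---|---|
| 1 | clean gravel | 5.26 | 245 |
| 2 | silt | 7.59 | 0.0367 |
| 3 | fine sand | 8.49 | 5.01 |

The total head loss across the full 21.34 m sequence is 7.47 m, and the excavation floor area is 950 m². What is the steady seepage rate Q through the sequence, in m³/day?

34.0

Flow is perpendicular to layering, so the layers act in series and the equivalent K is the thickness-weighted harmonic mean.
Total thickness L = 5.26 + 7.59 + 8.49 = 21.34 m.
Σ(b_i/K_i) = 5.26/245 + 7.59/0.0367 + 8.49/5.01 = 208.5 d.
K_eq = L / Σ(b_i/K_i) = 21.34 / 208.5 = 0.1023 m/day.
Q = K_eq · A · (Δh/L) = 0.1023 × 950 × (7.47/21.34) = 34.03 m³/day.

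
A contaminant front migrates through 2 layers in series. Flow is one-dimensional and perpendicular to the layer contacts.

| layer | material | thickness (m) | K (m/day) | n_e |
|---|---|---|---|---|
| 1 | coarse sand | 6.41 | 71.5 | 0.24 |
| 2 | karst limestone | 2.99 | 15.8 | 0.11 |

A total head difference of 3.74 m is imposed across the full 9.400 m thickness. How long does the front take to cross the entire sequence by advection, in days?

0.139

With flow normal to the layers, continuity requires the same specific discharge q through every layer.
Σ(b_i/K_i) = 6.41/71.5 + 2.99/15.8 = 0.2789 d.
q = Δh / Σ(b_i/K_i) = 3.74 / 0.2789 = 13.41 m/day.
In each layer the seepage velocity is v_i = q/n_i, so the layer transit time is t_i = b_i·n_i / q:
  layer 1 (coarse sand): t_1 = 6.41 × 0.24 / 13.41 = 0.1147 d
  layer 2 (karst limestone): t_2 = 2.99 × 0.11 / 13.41 = 0.02453 d
Total t = Σ t_i = 0.1392 days.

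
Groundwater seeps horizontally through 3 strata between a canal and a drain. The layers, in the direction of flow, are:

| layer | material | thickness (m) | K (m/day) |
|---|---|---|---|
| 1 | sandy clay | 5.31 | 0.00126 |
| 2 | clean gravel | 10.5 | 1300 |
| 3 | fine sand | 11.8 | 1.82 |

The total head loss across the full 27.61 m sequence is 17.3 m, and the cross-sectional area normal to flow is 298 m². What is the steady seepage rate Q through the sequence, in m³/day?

Flow is perpendicular to layering, so the layers act in series and the equivalent K is the thickness-weighted harmonic mean.
Total thickness L = 5.31 + 10.5 + 11.8 = 27.61 m.
Σ(b_i/K_i) = 5.31/0.00126 + 10.5/1300 + 11.8/1.82 = 4221 d.
K_eq = L / Σ(b_i/K_i) = 27.61 / 4221 = 0.006541 m/day.
Q = K_eq · A · (Δh/L) = 0.006541 × 298 × (17.3/27.61) = 1.221 m³/day.

1.22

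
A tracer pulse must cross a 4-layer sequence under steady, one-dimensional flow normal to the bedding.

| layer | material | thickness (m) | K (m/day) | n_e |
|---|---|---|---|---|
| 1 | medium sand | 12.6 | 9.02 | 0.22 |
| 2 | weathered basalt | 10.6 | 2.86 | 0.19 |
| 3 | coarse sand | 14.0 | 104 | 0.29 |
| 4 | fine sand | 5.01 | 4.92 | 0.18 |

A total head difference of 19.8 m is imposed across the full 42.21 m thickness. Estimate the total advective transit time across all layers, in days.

3.08

With flow normal to the layers, continuity requires the same specific discharge q through every layer.
Σ(b_i/K_i) = 12.6/9.02 + 10.6/2.86 + 14.0/104 + 5.01/4.92 = 6.256 d.
q = Δh / Σ(b_i/K_i) = 19.8 / 6.256 = 3.165 m/day.
In each layer the seepage velocity is v_i = q/n_i, so the layer transit time is t_i = b_i·n_i / q:
  layer 1 (medium sand): t_1 = 12.6 × 0.22 / 3.165 = 0.8759 d
  layer 2 (weathered basalt): t_2 = 10.6 × 0.19 / 3.165 = 0.6364 d
  layer 3 (coarse sand): t_3 = 14.0 × 0.29 / 3.165 = 1.283 d
  layer 4 (fine sand): t_4 = 5.01 × 0.18 / 3.165 = 0.2849 d
Total t = Σ t_i = 3.080 days.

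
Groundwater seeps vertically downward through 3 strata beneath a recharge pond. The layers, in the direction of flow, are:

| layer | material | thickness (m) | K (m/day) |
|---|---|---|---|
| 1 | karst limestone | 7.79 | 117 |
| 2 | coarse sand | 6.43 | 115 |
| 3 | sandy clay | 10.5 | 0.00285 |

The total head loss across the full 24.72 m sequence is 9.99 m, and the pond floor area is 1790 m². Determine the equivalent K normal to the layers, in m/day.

Flow is perpendicular to layering, so the layers act in series and the equivalent K is the thickness-weighted harmonic mean.
Total thickness L = 7.79 + 6.43 + 10.5 = 24.72 m.
Σ(b_i/K_i) = 7.79/117 + 6.43/115 + 10.5/0.00285 = 3684 d.
K_eq = L / Σ(b_i/K_i) = 24.72 / 3684 = 0.006709 m/day.

0.00671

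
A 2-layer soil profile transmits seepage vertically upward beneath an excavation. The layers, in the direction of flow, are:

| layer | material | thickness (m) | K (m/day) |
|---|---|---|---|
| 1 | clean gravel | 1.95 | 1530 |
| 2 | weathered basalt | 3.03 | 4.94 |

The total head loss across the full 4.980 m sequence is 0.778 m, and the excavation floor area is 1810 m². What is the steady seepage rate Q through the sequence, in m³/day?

Flow is perpendicular to layering, so the layers act in series and the equivalent K is the thickness-weighted harmonic mean.
Total thickness L = 1.95 + 3.03 = 4.980 m.
Σ(b_i/K_i) = 1.95/1530 + 3.03/4.94 = 0.6146 d.
K_eq = L / Σ(b_i/K_i) = 4.980 / 0.6146 = 8.102 m/day.
Q = K_eq · A · (Δh/L) = 8.102 × 1810 × (0.778/4.980) = 2291 m³/day.

2290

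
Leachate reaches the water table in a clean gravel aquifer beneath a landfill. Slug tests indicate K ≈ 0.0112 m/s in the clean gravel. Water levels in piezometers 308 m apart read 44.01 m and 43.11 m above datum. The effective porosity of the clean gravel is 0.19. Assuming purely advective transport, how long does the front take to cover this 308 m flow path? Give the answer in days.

Convert K: 0.0112 m/s × 86400 = 967.7 m/day.
Hydraulic gradient i = (44.01 − 43.11) / 308 = 0.9 / 308 = 0.002922.
Darcy flux q = K · i = 967.7 × 0.002922 = 2.828 m/day.
Seepage velocity v = q / n_e = 2.828 / 0.19 = 14.88 m/day.
Travel time t = L / v = 308 / 14.88 = 20.70 days.

20.7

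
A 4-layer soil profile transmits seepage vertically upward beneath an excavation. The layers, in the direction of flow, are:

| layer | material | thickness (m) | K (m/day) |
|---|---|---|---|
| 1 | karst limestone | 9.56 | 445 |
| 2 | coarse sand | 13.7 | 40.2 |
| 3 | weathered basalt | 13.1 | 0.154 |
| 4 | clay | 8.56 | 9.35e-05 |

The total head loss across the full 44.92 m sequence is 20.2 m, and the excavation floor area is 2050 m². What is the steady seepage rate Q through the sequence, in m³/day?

Flow is perpendicular to layering, so the layers act in series and the equivalent K is the thickness-weighted harmonic mean.
Total thickness L = 9.56 + 13.7 + 13.1 + 8.56 = 44.92 m.
Σ(b_i/K_i) = 9.56/445 + 13.7/40.2 + 13.1/0.154 + 8.56/9.35e-05 = 91636 d.
K_eq = L / Σ(b_i/K_i) = 44.92 / 91636 = 0.0004902 m/day.
Q = K_eq · A · (Δh/L) = 0.0004902 × 2050 × (20.2/44.92) = 0.4519 m³/day.

0.452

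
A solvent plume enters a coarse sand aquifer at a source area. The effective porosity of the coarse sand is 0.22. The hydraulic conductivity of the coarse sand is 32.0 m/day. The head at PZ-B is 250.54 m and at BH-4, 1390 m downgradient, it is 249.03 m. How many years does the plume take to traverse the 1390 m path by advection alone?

Hydraulic gradient i = (250.54 − 249.03) / 1390 = 1.51 / 1390 = 0.001086.
Darcy flux q = K · i = 32.00 × 0.001086 = 0.03476 m/day.
Seepage velocity v = q / n_e = 0.03476 / 0.22 = 0.1580 m/day.
Travel time t = L / v = 1390 / 0.1580 = 8797 days = 24.08 years.

24.1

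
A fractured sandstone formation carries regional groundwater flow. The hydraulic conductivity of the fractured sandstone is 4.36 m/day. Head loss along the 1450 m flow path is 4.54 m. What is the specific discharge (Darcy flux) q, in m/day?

Hydraulic gradient i = Δh / L = 4.54 / 1450 = 0.003131.
Specific discharge q = K · i = 4.360 × 0.003131 = 0.01365 m/day.

0.0137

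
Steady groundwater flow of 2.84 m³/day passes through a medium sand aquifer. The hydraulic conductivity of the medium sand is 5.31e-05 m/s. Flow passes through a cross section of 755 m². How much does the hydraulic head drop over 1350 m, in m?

1.11

Convert K: 5.31e-05 m/s × 86400 = 4.588 m/day.
From Q = K·A·i, i = Q / (K·A) = 2.84 / (4.588 × 755.0) = 0.0008199.
Head loss Δh = i · L = 0.0008199 × 1350 = 1.107 m.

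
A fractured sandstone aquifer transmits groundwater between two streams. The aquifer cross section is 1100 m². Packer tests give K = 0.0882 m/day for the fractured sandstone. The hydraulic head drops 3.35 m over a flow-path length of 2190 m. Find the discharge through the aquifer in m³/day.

Hydraulic gradient i = Δh / L = 3.35 / 2190 = 0.001530.
Darcy's law: Q = K · A · i = 0.08820 × 1100 × 0.001530 = 0.1484 m³/day.

0.148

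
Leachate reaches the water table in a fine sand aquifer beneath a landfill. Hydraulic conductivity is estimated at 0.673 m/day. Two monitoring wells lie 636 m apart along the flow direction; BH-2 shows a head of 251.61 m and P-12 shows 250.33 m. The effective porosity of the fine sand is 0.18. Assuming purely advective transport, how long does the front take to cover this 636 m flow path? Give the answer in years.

Hydraulic gradient i = (251.61 − 250.33) / 636 = 1.28 / 636 = 0.002013.
Darcy flux q = K · i = 0.6730 × 0.002013 = 0.001354 m/day.
Seepage velocity v = q / n_e = 0.001354 / 0.18 = 0.007525 m/day.
Travel time t = L / v = 636 / 0.007525 = 84520 days = 231.4 years.

231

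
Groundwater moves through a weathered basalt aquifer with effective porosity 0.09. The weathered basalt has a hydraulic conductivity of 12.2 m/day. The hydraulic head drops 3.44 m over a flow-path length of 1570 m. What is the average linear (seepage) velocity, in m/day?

0.297

Hydraulic gradient i = Δh / L = 3.44 / 1570 = 0.002191.
Darcy flux q = K · i = 12.20 × 0.002191 = 0.02673 m/day.
Seepage velocity v = q / n_e = 0.02673 / 0.09 = 0.2970 m/day.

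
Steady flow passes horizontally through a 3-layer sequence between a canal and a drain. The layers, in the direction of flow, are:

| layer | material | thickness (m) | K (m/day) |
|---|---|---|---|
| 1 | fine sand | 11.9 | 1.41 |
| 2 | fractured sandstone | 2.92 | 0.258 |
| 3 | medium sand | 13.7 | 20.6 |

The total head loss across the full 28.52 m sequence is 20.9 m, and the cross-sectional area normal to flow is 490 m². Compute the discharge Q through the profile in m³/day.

501

Flow is perpendicular to layering, so the layers act in series and the equivalent K is the thickness-weighted harmonic mean.
Total thickness L = 11.9 + 2.92 + 13.7 = 28.52 m.
Σ(b_i/K_i) = 11.9/1.41 + 2.92/0.258 + 13.7/20.6 = 20.42 d.
K_eq = L / Σ(b_i/K_i) = 28.52 / 20.42 = 1.396 m/day.
Q = K_eq · A · (Δh/L) = 1.396 × 490 × (20.9/28.52) = 501.5 m³/day.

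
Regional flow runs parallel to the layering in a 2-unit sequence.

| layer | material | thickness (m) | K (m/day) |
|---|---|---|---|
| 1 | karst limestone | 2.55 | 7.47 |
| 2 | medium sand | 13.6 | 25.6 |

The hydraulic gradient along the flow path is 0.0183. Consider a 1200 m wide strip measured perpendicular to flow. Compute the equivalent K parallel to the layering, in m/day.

Flow is parallel to layering, so each bed carries its own Darcy discharge and the transmissivities add.
Σ(K_i·b_i) = 7.47×2.55 + 25.6×13.6 = 367.2 m²/day.
Total thickness b = 16.15 m, so K_eq = Σ(K_i·b_i)/b = 22.74 m/day.

22.7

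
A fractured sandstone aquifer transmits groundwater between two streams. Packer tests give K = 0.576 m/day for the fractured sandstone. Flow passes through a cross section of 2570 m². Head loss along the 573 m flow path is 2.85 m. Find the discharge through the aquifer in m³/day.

Hydraulic gradient i = Δh / L = 2.85 / 573 = 0.004974.
Darcy's law: Q = K · A · i = 0.5760 × 2570 × 0.004974 = 7.363 m³/day.

7.36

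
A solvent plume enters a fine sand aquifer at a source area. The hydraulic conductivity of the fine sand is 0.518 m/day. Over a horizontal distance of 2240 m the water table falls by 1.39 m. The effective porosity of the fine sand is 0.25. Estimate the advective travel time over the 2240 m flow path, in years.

4770

Hydraulic gradient i = Δh / L = 1.39 / 2240 = 0.0006205.
Darcy flux q = K · i = 0.5180 × 0.0006205 = 0.0003214 m/day.
Seepage velocity v = q / n_e = 0.0003214 / 0.25 = 0.001286 m/day.
Travel time t = L / v = 2240 / 0.001286 = 1.742e+06 days = 4770 years.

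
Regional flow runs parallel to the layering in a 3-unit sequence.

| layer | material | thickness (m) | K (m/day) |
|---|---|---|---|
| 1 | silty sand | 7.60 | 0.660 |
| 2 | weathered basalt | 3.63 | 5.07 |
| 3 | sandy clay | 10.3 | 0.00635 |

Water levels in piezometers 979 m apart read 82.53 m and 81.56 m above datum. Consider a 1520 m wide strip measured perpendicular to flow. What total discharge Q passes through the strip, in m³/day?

35.4

Flow is parallel to layering, so each bed carries its own Darcy discharge and the transmissivities add.
Σ(K_i·b_i) = 0.660×7.60 + 5.07×3.63 + 0.00635×10.3 = 23.49 m²/day.
Hydraulic gradient i = (82.53 − 81.56) / 979 = 0.97 / 979 = 0.0009908.
Q = Σ(K_i·b_i) · W · i = 23.49 × 1520 × 0.0009908 = 35.37 m³/day.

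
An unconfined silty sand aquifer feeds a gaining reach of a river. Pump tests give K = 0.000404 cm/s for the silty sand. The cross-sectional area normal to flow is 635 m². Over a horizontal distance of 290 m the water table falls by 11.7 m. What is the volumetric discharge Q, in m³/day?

Convert K: 0.000404 cm/s × 864 = 0.3491 m/day.
Hydraulic gradient i = Δh / L = 11.7 / 290 = 0.04034.
Darcy's law: Q = K · A · i = 0.3491 × 635.0 × 0.04034 = 8.942 m³/day.

8.94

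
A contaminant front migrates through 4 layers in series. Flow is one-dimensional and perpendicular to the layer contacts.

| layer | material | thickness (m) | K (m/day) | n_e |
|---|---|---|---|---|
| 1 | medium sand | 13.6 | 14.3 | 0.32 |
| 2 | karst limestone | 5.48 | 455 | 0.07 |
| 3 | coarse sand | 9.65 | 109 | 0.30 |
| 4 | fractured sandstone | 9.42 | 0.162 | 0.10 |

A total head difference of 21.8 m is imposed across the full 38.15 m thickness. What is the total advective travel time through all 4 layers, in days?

23.3

With flow normal to the layers, continuity requires the same specific discharge q through every layer.
Σ(b_i/K_i) = 13.6/14.3 + 5.48/455 + 9.65/109 + 9.42/0.162 = 59.20 d.
q = Δh / Σ(b_i/K_i) = 21.8 / 59.20 = 0.3682 m/day.
In each layer the seepage velocity is v_i = q/n_i, so the layer transit time is t_i = b_i·n_i / q:
  layer 1 (medium sand): t_1 = 13.6 × 0.32 / 0.3682 = 11.82 d
  layer 2 (karst limestone): t_2 = 5.48 × 0.07 / 0.3682 = 1.042 d
  layer 3 (coarse sand): t_3 = 9.65 × 0.30 / 0.3682 = 7.862 d
  layer 4 (fractured sandstone): t_4 = 9.42 × 0.10 / 0.3682 = 2.558 d
Total t = Σ t_i = 23.28 days.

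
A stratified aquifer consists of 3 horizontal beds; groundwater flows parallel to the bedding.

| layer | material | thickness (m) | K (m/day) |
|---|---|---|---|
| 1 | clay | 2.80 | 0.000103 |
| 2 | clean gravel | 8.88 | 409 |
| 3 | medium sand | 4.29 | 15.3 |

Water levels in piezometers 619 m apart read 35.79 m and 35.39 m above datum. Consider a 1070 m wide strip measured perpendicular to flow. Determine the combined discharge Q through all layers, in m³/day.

2560

Flow is parallel to layering, so each bed carries its own Darcy discharge and the transmissivities add.
Σ(K_i·b_i) = 0.000103×2.80 + 409×8.88 + 15.3×4.29 = 3698 m²/day.
Hydraulic gradient i = (35.79 − 35.39) / 619 = 0.4 / 619 = 0.0006462.
Q = Σ(K_i·b_i) · W · i = 3698 × 1070 × 0.0006462 = 2557 m³/day.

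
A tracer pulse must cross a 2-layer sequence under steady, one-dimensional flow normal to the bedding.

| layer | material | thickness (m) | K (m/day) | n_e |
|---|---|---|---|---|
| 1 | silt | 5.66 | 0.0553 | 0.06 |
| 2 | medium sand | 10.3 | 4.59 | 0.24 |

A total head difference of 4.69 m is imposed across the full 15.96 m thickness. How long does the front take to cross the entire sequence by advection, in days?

With flow normal to the layers, continuity requires the same specific discharge q through every layer.
Σ(b_i/K_i) = 5.66/0.0553 + 10.3/4.59 = 104.6 d.
q = Δh / Σ(b_i/K_i) = 4.69 / 104.6 = 0.04484 m/day.
In each layer the seepage velocity is v_i = q/n_i, so the layer transit time is t_i = b_i·n_i / q:
  layer 1 (silt): t_1 = 5.66 × 0.06 / 0.04484 = 7.574 d
  layer 2 (medium sand): t_2 = 10.3 × 0.24 / 0.04484 = 55.13 d
Total t = Σ t_i = 62.70 days.

62.7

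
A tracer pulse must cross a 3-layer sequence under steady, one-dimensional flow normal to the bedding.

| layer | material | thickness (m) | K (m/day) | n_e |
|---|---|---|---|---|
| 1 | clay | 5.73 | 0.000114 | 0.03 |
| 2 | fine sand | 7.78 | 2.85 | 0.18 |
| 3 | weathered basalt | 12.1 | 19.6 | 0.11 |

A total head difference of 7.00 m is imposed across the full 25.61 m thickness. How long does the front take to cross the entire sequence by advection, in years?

57.1

With flow normal to the layers, continuity requires the same specific discharge q through every layer.
Σ(b_i/K_i) = 5.73/0.000114 + 7.78/2.85 + 12.1/19.6 = 50267 d.
q = Δh / Σ(b_i/K_i) = 7.00 / 50267 = 0.0001393 m/day.
In each layer the seepage velocity is v_i = q/n_i, so the layer transit time is t_i = b_i·n_i / q:
  layer 1 (clay): t_1 = 5.73 × 0.03 / 0.0001393 = 1234 d
  layer 2 (fine sand): t_2 = 7.78 × 0.18 / 0.0001393 = 10056 d
  layer 3 (weathered basalt): t_3 = 12.1 × 0.11 / 0.0001393 = 9558 d
Total t = Σ t_i = 20848 days = 57.08 years.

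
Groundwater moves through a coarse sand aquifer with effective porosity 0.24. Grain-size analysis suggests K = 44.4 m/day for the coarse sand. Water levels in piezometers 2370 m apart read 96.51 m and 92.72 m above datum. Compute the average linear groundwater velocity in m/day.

0.296

Hydraulic gradient i = (96.51 − 92.72) / 2370 = 3.79 / 2370 = 0.001599.
Darcy flux q = K · i = 44.40 × 0.001599 = 0.07100 m/day.
Seepage velocity v = q / n_e = 0.07100 / 0.24 = 0.2958 m/day.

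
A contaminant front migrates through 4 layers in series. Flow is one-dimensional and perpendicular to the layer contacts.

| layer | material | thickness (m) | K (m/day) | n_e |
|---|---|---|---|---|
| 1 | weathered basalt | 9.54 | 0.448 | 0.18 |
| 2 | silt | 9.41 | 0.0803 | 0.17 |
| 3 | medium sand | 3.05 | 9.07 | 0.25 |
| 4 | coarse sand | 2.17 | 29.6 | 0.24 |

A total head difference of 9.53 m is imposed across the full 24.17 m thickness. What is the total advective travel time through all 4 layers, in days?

With flow normal to the layers, continuity requires the same specific discharge q through every layer.
Σ(b_i/K_i) = 9.54/0.448 + 9.41/0.0803 + 3.05/9.07 + 2.17/29.6 = 138.9 d.
q = Δh / Σ(b_i/K_i) = 9.53 / 138.9 = 0.06862 m/day.
In each layer the seepage velocity is v_i = q/n_i, so the layer transit time is t_i = b_i·n_i / q:
  layer 1 (weathered basalt): t_1 = 9.54 × 0.18 / 0.06862 = 25.03 d
  layer 2 (silt): t_2 = 9.41 × 0.17 / 0.06862 = 23.31 d
  layer 3 (medium sand): t_3 = 3.05 × 0.25 / 0.06862 = 11.11 d
  layer 4 (coarse sand): t_4 = 2.17 × 0.24 / 0.06862 = 7.590 d
Total t = Σ t_i = 67.04 days.

67.0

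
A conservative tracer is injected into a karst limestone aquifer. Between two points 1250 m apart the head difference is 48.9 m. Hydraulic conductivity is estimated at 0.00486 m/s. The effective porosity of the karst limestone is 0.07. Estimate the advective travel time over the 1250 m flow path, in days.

Convert K: 0.00486 m/s × 86400 = 419.9 m/day.
Hydraulic gradient i = Δh / L = 48.9 / 1250 = 0.03912.
Darcy flux q = K · i = 419.9 × 0.03912 = 16.43 m/day.
Seepage velocity v = q / n_e = 16.43 / 0.07 = 234.7 m/day.
Travel time t = L / v = 1250 / 234.7 = 5.327 days.

5.33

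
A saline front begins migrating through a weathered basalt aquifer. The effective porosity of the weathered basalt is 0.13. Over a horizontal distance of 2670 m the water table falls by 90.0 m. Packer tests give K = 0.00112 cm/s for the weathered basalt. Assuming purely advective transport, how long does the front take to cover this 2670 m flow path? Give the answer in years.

29.1

Convert K: 0.00112 cm/s × 864 = 0.9677 m/day.
Hydraulic gradient i = Δh / L = 90.0 / 2670 = 0.03371.
Darcy flux q = K · i = 0.9677 × 0.03371 = 0.03262 m/day.
Seepage velocity v = q / n_e = 0.03262 / 0.13 = 0.2509 m/day.
Travel time t = L / v = 2670 / 0.2509 = 10641 days = 29.13 years.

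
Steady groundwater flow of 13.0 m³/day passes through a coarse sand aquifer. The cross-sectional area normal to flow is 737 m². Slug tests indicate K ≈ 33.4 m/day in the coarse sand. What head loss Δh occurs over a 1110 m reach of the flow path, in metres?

0.586

From Q = K·A·i, i = Q / (K·A) = 13.0 / (33.40 × 737.0) = 0.0005281.
Head loss Δh = i · L = 0.0005281 × 1110 = 0.5862 m.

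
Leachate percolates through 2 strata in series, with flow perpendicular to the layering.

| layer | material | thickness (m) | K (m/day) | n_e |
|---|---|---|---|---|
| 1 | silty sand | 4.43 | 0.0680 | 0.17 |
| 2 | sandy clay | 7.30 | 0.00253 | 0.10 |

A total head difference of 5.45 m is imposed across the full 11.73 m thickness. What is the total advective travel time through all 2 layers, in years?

2.20

With flow normal to the layers, continuity requires the same specific discharge q through every layer.
Σ(b_i/K_i) = 4.43/0.0680 + 7.30/0.00253 = 2951 d.
q = Δh / Σ(b_i/K_i) = 5.45 / 2951 = 0.001847 m/day.
In each layer the seepage velocity is v_i = q/n_i, so the layer transit time is t_i = b_i·n_i / q:
  layer 1 (silty sand): t_1 = 4.43 × 0.17 / 0.001847 = 407.7 d
  layer 2 (sandy clay): t_2 = 7.30 × 0.10 / 0.001847 = 395.2 d
Total t = Σ t_i = 802.9 days = 2.198 years.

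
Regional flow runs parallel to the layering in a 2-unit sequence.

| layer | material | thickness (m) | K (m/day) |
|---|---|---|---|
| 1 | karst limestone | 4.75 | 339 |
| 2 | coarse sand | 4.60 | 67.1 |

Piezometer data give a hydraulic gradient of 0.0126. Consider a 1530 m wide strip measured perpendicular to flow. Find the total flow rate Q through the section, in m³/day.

Flow is parallel to layering, so each bed carries its own Darcy discharge and the transmissivities add.
Σ(K_i·b_i) = 339×4.75 + 67.1×4.60 = 1919 m²/day.
Hydraulic gradient i = 0.0126.
Q = Σ(K_i·b_i) · W · i = 1919 × 1530 × 0.01260 = 36993 m³/day.

37000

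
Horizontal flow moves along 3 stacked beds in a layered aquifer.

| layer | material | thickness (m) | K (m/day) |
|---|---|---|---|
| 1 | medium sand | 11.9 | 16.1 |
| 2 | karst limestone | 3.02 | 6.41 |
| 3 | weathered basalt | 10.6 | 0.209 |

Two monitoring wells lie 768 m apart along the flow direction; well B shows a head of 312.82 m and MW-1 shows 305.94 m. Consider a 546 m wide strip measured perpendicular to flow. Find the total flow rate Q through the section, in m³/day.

Flow is parallel to layering, so each bed carries its own Darcy discharge and the transmissivities add.
Σ(K_i·b_i) = 16.1×11.9 + 6.41×3.02 + 0.209×10.6 = 213.2 m²/day.
Hydraulic gradient i = (312.82 − 305.94) / 768 = 6.88 / 768 = 0.008958.
Q = Σ(K_i·b_i) · W · i = 213.2 × 546 × 0.008958 = 1043 m³/day.

1040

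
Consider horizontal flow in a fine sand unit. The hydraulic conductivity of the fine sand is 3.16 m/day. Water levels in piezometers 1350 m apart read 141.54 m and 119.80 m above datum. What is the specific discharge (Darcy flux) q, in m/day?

Hydraulic gradient i = (141.54 − 119.80) / 1350 = 21.74 / 1350 = 0.01610.
Specific discharge q = K · i = 3.160 × 0.01610 = 0.05089 m/day.

0.0509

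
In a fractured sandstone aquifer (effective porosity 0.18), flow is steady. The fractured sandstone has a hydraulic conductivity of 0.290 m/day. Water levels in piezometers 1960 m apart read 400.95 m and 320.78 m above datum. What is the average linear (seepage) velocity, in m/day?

0.0659

Hydraulic gradient i = (400.95 − 320.78) / 1960 = 80.17 / 1960 = 0.04090.
Darcy flux q = K · i = 0.2900 × 0.04090 = 0.01186 m/day.
Seepage velocity v = q / n_e = 0.01186 / 0.18 = 0.06590 m/day.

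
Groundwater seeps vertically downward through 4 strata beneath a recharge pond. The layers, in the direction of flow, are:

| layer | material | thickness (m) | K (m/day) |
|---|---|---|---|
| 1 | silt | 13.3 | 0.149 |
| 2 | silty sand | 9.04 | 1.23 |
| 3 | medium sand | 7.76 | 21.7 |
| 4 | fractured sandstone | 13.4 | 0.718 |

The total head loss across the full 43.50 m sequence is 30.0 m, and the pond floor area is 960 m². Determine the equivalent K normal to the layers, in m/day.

Flow is perpendicular to layering, so the layers act in series and the equivalent K is the thickness-weighted harmonic mean.
Total thickness L = 13.3 + 9.04 + 7.76 + 13.4 = 43.50 m.
Σ(b_i/K_i) = 13.3/0.149 + 9.04/1.23 + 7.76/21.7 + 13.4/0.718 = 115.6 d.
K_eq = L / Σ(b_i/K_i) = 43.50 / 115.6 = 0.3762 m/day.

0.376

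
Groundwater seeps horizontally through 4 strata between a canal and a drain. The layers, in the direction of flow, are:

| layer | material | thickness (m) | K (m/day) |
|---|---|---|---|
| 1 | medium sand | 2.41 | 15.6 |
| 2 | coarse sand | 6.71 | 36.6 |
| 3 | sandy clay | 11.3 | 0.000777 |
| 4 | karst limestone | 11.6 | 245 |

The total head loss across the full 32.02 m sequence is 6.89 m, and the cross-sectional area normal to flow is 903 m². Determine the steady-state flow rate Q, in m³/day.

Flow is perpendicular to layering, so the layers act in series and the equivalent K is the thickness-weighted harmonic mean.
Total thickness L = 2.41 + 6.71 + 11.3 + 11.6 = 32.02 m.
Σ(b_i/K_i) = 2.41/15.6 + 6.71/36.6 + 11.3/0.000777 + 11.6/245 = 14543 d.
K_eq = L / Σ(b_i/K_i) = 32.02 / 14543 = 0.002202 m/day.
Q = K_eq · A · (Δh/L) = 0.002202 × 903 × (6.89/32.02) = 0.4278 m³/day.

0.428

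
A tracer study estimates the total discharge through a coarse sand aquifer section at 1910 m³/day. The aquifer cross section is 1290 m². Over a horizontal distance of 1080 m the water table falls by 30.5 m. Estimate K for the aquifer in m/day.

Hydraulic gradient i = Δh / L = 30.5 / 1080 = 0.02824.
From Q = K·A·i, K = Q / (A·i) = 1910 / (1290 × 0.02824) = 52.43 m/day.

52.4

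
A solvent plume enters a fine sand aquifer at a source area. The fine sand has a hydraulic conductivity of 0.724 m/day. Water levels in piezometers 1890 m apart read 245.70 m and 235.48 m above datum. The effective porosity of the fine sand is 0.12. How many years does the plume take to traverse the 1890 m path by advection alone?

Hydraulic gradient i = (245.70 − 235.48) / 1890 = 10.22 / 1890 = 0.005407.
Darcy flux q = K · i = 0.7240 × 0.005407 = 0.003915 m/day.
Seepage velocity v = q / n_e = 0.003915 / 0.12 = 0.03262 m/day.
Travel time t = L / v = 1890 / 0.03262 = 57932 days = 158.6 years.

159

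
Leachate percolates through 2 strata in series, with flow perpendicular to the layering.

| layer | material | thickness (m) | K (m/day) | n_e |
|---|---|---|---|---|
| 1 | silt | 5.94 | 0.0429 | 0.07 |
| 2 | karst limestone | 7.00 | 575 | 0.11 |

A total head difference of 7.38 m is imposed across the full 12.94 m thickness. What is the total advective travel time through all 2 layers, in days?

22.2

With flow normal to the layers, continuity requires the same specific discharge q through every layer.
Σ(b_i/K_i) = 5.94/0.0429 + 7.00/575 = 138.5 d.
q = Δh / Σ(b_i/K_i) = 7.38 / 138.5 = 0.05330 m/day.
In each layer the seepage velocity is v_i = q/n_i, so the layer transit time is t_i = b_i·n_i / q:
  layer 1 (silt): t_1 = 5.94 × 0.07 / 0.05330 = 7.802 d
  layer 2 (karst limestone): t_2 = 7.00 × 0.11 / 0.05330 = 14.45 d
Total t = Σ t_i = 22.25 days.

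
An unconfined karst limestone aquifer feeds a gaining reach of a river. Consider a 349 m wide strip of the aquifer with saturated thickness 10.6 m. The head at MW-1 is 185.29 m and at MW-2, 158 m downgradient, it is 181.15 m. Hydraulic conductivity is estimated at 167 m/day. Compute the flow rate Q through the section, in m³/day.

Cross-sectional area A = 349 × 10.6 = 3699 m².
Hydraulic gradient i = (185.29 − 181.15) / 158 = 4.14 / 158 = 0.02620.
Darcy's law: Q = K · A · i = 167.0 × 3699 × 0.02620 = 16188 m³/day.

16200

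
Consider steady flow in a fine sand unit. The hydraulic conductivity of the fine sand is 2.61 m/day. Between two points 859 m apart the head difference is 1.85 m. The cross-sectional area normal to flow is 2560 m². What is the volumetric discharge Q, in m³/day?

Hydraulic gradient i = Δh / L = 1.85 / 859 = 0.002154.
Darcy's law: Q = K · A · i = 2.610 × 2560 × 0.002154 = 14.39 m³/day.

14.4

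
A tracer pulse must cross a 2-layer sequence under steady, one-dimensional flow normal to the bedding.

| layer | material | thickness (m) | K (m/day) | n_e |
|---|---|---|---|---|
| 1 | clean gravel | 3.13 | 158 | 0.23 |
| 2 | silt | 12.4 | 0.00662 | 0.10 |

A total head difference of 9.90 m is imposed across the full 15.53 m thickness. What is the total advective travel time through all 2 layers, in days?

371

With flow normal to the layers, continuity requires the same specific discharge q through every layer.
Σ(b_i/K_i) = 3.13/158 + 12.4/0.00662 = 1873 d.
q = Δh / Σ(b_i/K_i) = 9.90 / 1873 = 0.005285 m/day.
In each layer the seepage velocity is v_i = q/n_i, so the layer transit time is t_i = b_i·n_i / q:
  layer 1 (clean gravel): t_1 = 3.13 × 0.23 / 0.005285 = 136.2 d
  layer 2 (silt): t_2 = 12.4 × 0.10 / 0.005285 = 234.6 d
Total t = Σ t_i = 370.8 days.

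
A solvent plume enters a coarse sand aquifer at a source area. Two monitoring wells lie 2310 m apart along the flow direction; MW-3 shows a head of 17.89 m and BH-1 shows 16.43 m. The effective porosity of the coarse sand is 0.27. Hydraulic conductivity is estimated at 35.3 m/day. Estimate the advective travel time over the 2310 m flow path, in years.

76.5

Hydraulic gradient i = (17.89 − 16.43) / 2310 = 1.46 / 2310 = 0.0006320.
Darcy flux q = K · i = 35.30 × 0.0006320 = 0.02231 m/day.
Seepage velocity v = q / n_e = 0.02231 / 0.27 = 0.08263 m/day.
Travel time t = L / v = 2310 / 0.08263 = 27955 days = 76.54 years.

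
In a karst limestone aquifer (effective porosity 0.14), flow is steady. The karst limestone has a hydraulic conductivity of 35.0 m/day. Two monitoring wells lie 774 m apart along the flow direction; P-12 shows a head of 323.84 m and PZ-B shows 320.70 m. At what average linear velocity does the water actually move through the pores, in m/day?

1.01

Hydraulic gradient i = (323.84 − 320.70) / 774 = 3.14 / 774 = 0.004057.
Darcy flux q = K · i = 35.00 × 0.004057 = 0.1420 m/day.
Seepage velocity v = q / n_e = 0.1420 / 0.14 = 1.014 m/day.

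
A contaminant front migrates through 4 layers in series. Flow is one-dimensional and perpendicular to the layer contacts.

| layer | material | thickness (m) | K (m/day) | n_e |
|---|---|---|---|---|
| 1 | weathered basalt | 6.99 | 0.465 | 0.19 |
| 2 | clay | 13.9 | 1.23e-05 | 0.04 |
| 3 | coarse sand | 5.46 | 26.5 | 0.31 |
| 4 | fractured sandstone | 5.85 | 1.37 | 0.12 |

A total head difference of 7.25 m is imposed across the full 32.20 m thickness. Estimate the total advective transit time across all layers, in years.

With flow normal to the layers, continuity requires the same specific discharge q through every layer.
Σ(b_i/K_i) = 6.99/0.465 + 13.9/1.23e-05 + 5.46/26.5 + 5.85/1.37 = 1.130e+06 d.
q = Δh / Σ(b_i/K_i) = 7.25 / 1.130e+06 = 6.415e-06 m/day.
In each layer the seepage velocity is v_i = q/n_i, so the layer transit time is t_i = b_i·n_i / q:
  layer 1 (weathered basalt): t_1 = 6.99 × 0.19 / 6.415e-06 = 2.070e+05 d
  layer 2 (clay): t_2 = 13.9 × 0.04 / 6.415e-06 = 86667 d
  layer 3 (coarse sand): t_3 = 5.46 × 0.31 / 6.415e-06 = 2.638e+05 d
  layer 4 (fractured sandstone): t_4 = 5.85 × 0.12 / 6.415e-06 = 1.094e+05 d
Total t = Σ t_i = 6.669e+05 days = 1826 years.

1830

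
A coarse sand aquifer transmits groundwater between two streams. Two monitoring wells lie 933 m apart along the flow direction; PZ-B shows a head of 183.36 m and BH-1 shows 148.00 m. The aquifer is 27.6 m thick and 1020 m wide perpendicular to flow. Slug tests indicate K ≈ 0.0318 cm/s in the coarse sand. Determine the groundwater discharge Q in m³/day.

29300

Convert K: 0.0318 cm/s × 864 = 27.48 m/day.
Cross-sectional area A = 1020 × 27.6 = 28152 m².
Hydraulic gradient i = (183.36 − 148.00) / 933 = 35.36 / 933 = 0.03790.
Darcy's law: Q = K · A · i = 27.48 × 28152 × 0.03790 = 29314 m³/day.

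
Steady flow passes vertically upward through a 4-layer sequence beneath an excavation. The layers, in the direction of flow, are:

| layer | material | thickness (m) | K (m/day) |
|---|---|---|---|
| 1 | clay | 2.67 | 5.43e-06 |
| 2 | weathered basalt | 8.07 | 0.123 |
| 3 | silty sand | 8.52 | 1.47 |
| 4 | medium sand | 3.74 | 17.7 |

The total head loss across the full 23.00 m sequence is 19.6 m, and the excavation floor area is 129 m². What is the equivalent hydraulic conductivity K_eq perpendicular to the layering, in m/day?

4.68e-05

Flow is perpendicular to layering, so the layers act in series and the equivalent K is the thickness-weighted harmonic mean.
Total thickness L = 2.67 + 8.07 + 8.52 + 3.74 = 23.00 m.
Σ(b_i/K_i) = 2.67/5.43e-06 + 8.07/0.123 + 8.52/1.47 + 3.74/17.7 = 4.918e+05 d.
K_eq = L / Σ(b_i/K_i) = 23.00 / 4.918e+05 = 4.677e-05 m/day.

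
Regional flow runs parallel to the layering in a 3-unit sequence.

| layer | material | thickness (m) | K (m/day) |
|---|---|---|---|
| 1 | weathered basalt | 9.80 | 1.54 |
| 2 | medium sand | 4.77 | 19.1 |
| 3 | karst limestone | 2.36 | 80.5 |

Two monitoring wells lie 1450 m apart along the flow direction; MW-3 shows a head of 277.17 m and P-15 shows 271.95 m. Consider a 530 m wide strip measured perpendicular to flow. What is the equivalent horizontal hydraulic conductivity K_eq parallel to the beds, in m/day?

Flow is parallel to layering, so each bed carries its own Darcy discharge and the transmissivities add.
Σ(K_i·b_i) = 1.54×9.80 + 19.1×4.77 + 80.5×2.36 = 296.2 m²/day.
Total thickness b = 16.93 m, so K_eq = Σ(K_i·b_i)/b = 17.49 m/day.

17.5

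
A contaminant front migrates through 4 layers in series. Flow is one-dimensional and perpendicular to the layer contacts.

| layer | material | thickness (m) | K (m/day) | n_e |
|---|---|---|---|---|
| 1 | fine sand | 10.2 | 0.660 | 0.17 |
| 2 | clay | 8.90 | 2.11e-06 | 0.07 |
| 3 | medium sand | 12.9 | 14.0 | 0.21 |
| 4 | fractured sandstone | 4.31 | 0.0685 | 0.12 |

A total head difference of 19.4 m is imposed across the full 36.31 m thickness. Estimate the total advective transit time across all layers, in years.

3320

With flow normal to the layers, continuity requires the same specific discharge q through every layer.
Σ(b_i/K_i) = 10.2/0.660 + 8.90/2.11e-06 + 12.9/14.0 + 4.31/0.0685 = 4.218e+06 d.
q = Δh / Σ(b_i/K_i) = 19.4 / 4.218e+06 = 4.599e-06 m/day.
In each layer the seepage velocity is v_i = q/n_i, so the layer transit time is t_i = b_i·n_i / q:
  layer 1 (fine sand): t_1 = 10.2 × 0.17 / 4.599e-06 = 3.770e+05 d
  layer 2 (clay): t_2 = 8.90 × 0.07 / 4.599e-06 = 1.355e+05 d
  layer 3 (medium sand): t_3 = 12.9 × 0.21 / 4.599e-06 = 5.890e+05 d
  layer 4 (fractured sandstone): t_4 = 4.31 × 0.12 / 4.599e-06 = 1.125e+05 d
Total t = Σ t_i = 1.214e+06 days = 3324 years.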